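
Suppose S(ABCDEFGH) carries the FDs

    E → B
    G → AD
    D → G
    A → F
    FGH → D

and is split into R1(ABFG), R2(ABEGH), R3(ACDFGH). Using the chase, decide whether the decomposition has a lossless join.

Chase test. Columns are ABCDEFGH; row i has aⱼ where attribute j ∈ Ri, else bᵢⱼ.
Initial tableau (one row per fragment):
  row 1: a1 a2 b13 b14 b15 a6 a7 b18
  row 2: a1 a2 b23 b24 a5 b26 a7 a8
  row 3: a1 b32 a3 a4 b35 a6 a7 a8
Rows 1 and 2 agree on G; apply G→AD and equate their AD entries.
Rows 1 and 3 agree on G; apply G→AD and equate their AD entries.
Rows 1 and 2 agree on A; apply A→F and equate their F entries.
No row becomes fully distinguished — the join is lossy.

No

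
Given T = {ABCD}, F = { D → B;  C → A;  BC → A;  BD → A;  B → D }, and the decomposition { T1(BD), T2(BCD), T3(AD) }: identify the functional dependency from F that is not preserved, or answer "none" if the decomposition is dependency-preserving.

C → A

Check C → A: no single fragment contains all of {AC}, and the restricted closure of {C} across the fragments never reaches {A}.
D → B is preserved.
BC → A is preserved.
BD → A is preserved.
B → D is preserved.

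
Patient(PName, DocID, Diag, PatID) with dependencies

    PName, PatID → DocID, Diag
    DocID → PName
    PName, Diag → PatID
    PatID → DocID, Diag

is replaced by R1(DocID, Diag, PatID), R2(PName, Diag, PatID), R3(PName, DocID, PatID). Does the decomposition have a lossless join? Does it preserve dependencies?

Lossless test (chase): Rows 2 and 3 agree on PName, PatID; apply PName, PatID→DocID, Diag and equate their DocID, Diag entries. Rows 1 and 2 agree on DocID; apply DocID→PName and equate their PName entries. Row 1 is now all distinguished symbols — the join is lossless.
Dependency preservation: PName, PatID → DocID, Diag is not contained in any single fragment, but the restricted closure of its left-hand side across the fragments still reaches the right-hand side; the remaining FDs each lie inside some fragment. All dependencies are preserved.

lossless and dependency-preserving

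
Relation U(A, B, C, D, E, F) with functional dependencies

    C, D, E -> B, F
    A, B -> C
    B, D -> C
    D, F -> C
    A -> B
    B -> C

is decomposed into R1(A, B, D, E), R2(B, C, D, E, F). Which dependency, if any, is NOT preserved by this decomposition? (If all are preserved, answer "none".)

none

C, D, E → B, F lies within R2.
A, B → C: restricted closure across fragments reaches C.
B, D → C lies within R2.
D, F → C lies within R2.
A → B lies within R1.
B → C lies within R2.
Every dependency is enforceable on the fragments, so the decomposition is dependency-preserving.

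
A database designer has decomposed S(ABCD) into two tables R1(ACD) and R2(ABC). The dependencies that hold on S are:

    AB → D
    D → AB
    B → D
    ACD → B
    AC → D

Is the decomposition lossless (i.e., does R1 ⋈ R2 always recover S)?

Common attributes: R1 ∩ R2 = {AC}.
Closure of {AC}: AC → D applies, adding D; D → AB applies, adding B. So (AC)⁺ = {ABCD}.
This closure contains every attribute of R1, so R1 ∩ R2 → R1. The join is lossless.

Yes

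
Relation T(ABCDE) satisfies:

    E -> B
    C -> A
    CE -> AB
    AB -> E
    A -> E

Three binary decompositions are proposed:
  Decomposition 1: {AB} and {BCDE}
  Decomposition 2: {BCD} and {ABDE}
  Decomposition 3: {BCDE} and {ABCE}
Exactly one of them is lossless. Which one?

Decomposition 3

Decomposition 1: common = {B}, closure = {B} → lossy.
Decomposition 2: common = {BD}, closure = {BD} → lossy.
Decomposition 3: common = {BCE}, closure = {ABCE} → lossless.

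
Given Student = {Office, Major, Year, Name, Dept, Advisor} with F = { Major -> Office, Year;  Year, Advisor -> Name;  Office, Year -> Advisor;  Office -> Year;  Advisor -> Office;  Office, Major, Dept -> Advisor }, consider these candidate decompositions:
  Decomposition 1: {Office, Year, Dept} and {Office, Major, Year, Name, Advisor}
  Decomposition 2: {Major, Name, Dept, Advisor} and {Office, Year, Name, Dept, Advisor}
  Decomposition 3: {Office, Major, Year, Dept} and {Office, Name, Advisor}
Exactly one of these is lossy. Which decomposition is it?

Decomposition 1: common = {Office, Year}, closure = {Office, Year, Name, Advisor} → lossy.
Decomposition 2: common = {Name, Dept, Advisor}, closure = {Office, Year, Name, Dept, Advisor} → lossless.
Decomposition 3: common = {Office}, closure = {Office, Year, Name, Advisor} → lossless.

Decomposition 1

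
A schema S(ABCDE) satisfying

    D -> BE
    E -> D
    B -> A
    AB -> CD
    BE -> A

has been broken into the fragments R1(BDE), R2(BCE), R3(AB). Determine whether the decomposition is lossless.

Yes

Chase test. Columns are ABCDE; row i has aⱼ where attribute j ∈ Ri, else bᵢⱼ.
Initial tableau (one row per fragment):
  row 1: b11 a2 b13 a4 a5
  row 2: b21 a2 a3 b24 a5
  row 3: a1 a2 b33 b34 b35
Rows 1 and 2 agree on E; apply E→D and equate their D entries.
Rows 1 and 2 agree on B; apply B→A and equate their A entries.
Rows 1 and 3 agree on B; apply B→A and equate their A entries.
Rows 1 and 2 agree on AB; apply AB→CD and equate their CD entries.
Rows 1 and 3 agree on AB; apply AB→CD and equate their CD entries.
Rows 1 and 3 agree on D; apply D→BE and equate their BE entries.
Row 1 is now all distinguished symbols — the join is lossless.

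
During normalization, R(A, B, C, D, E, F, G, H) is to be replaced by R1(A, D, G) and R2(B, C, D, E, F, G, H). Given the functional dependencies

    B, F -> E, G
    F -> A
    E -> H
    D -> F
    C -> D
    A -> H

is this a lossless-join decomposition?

Yes

Common attributes: R1 ∩ R2 = {D, G}.
Closure of {D, G}: D → F applies, adding F; F → A applies, adding A; A → H applies, adding H. So (D, G)⁺ = {A, D, F, G, H}.
This closure contains every attribute of R1, so R1 ∩ R2 → R1. The join is lossless.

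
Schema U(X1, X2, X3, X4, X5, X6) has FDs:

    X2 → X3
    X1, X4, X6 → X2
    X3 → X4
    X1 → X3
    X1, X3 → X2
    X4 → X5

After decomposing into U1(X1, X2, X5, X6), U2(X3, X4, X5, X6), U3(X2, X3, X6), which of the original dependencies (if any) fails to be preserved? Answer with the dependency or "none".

X2 → X3 lies within U3.
X1, X4, X6 → X2: restricted closure across fragments reaches X2.
X3 → X4 lies within U2.
X1 → X3: restricted closure across fragments reaches X3.
X1, X3 → X2: restricted closure across fragments reaches X2.
X4 → X5 lies within U2.
Every dependency is enforceable on the fragments, so the decomposition is dependency-preserving.

none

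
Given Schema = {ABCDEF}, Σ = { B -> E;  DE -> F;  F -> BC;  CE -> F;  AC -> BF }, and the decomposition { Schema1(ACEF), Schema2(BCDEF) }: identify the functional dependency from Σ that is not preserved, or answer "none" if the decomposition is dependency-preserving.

none

B → E lies within Schema2.
DE → F lies within Schema2.
F → BC lies within Schema2.
CE → F lies within Schema1.
AC → BF: restricted closure across fragments reaches BF.
Every dependency is enforceable on the fragments, so the decomposition is dependency-preserving.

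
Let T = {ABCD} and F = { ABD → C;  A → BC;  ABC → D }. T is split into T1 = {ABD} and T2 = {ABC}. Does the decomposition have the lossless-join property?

Common attributes: T1 ∩ T2 = {AB}.
Closure of {AB}: A → BC applies, adding C; ABC → D applies, adding D. So (AB)⁺ = {ABCD}.
This closure contains every attribute of T1, so T1 ∩ T2 → T1. The join is lossless.

Yes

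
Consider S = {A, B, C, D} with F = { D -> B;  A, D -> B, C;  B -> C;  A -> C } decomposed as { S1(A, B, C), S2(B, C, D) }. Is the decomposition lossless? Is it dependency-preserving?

Lossless test: (B, C)⁺ = {B, C}, which is a superkey of neither fragment — lossy.
Dependency preservation: A, D → B, C is not contained in any single fragment, but the restricted closure of its left-hand side across the fragments still reaches the right-hand side; the remaining FDs each lie inside some fragment. All dependencies are preserved.

lossy but dependency-preserving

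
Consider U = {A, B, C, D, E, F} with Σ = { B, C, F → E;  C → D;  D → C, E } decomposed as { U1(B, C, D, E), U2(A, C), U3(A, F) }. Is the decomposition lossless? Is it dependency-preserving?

Lossless test (chase): Rows 1 and 2 agree on C; apply C→D and equate their D entries. Rows 1 and 2 agree on D; apply D→C, E and equate their C, E entries. No row becomes fully distinguished — the join is lossy.
Dependency preservation: B, C, F → E is not contained in any single fragment, but the restricted closure of its left-hand side across the fragments still reaches the right-hand side; the remaining FDs each lie inside some fragment. All dependencies are preserved.

lossy but dependency-preserving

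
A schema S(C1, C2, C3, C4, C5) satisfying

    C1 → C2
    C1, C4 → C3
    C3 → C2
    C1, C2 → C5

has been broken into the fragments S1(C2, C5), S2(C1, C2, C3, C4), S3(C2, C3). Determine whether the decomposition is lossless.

Chase test. Columns are C1, C2, C3, C4, C5; row i has aⱼ where attribute j ∈ Si, else bᵢⱼ.
Initial tableau (one row per fragment):
  row 1: b11 a2 b13 b14 a5
  row 2: a1 a2 a3 a4 b25
  row 3: b31 a2 a3 b34 b35
No row becomes fully distinguished — the join is lossy.

No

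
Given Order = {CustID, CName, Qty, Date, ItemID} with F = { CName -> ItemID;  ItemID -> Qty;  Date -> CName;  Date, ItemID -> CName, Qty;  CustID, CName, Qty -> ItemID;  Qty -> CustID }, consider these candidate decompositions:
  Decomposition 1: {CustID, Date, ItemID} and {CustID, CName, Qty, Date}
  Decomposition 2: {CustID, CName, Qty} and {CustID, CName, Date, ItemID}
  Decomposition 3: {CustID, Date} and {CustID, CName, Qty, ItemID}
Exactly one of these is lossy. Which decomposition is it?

Decomposition 1: common = {CustID, Date}, closure = {CustID, CName, Qty, Date, ItemID} → lossless.
Decomposition 2: common = {CustID, CName}, closure = {CustID, CName, Qty, ItemID} → lossless.
Decomposition 3: common = {CustID}, closure = {CustID} → lossy.

Decomposition 3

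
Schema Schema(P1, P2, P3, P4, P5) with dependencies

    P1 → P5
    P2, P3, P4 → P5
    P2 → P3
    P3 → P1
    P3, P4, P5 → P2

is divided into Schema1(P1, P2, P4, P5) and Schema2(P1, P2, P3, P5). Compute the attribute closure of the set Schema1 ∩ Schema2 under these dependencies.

P1, P2, P3, P5

Schema1 ∩ Schema2 = {P1, P2, P5}.
P2 → P3 applies, adding P3
Closure: {P1, P2, P3, P5}.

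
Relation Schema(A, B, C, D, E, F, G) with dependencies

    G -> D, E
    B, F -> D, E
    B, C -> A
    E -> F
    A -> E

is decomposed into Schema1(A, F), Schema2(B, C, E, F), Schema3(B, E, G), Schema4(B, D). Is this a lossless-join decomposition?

No

Chase test. Columns are A, B, C, D, E, F, G; row i has aⱼ where attribute j ∈ Schemai, else bᵢⱼ.
Initial tableau (one row per fragment):
  row 1: a1 b12 b13 b14 b15 a6 b17
  row 2: b21 a2 a3 b24 a5 a6 b27
  row 3: b31 a2 b33 b34 a5 b36 a7
  row 4: b41 a2 b43 a4 b45 b46 b47
Rows 2 and 3 agree on E; apply E→F and equate their F entries.
Rows 2 and 3 agree on B, F; apply B, F→D, E and equate their D, E entries.
No row becomes fully distinguished — the join is lossy.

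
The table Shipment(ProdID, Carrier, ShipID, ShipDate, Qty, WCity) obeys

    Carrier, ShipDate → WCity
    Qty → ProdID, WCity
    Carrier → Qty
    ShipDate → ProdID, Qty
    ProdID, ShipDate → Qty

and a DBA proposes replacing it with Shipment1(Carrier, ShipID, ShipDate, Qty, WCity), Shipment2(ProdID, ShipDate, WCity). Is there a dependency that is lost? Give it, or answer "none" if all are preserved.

Qty → ProdID, WCity

Check Qty → ProdID, WCity: no single fragment contains all of {ProdID, Qty, WCity}, and the restricted closure of {Qty} across the fragments never reaches {ProdID, WCity}.
Carrier, ShipDate → WCity is preserved.
Carrier → Qty is preserved.
ShipDate → ProdID, Qty is preserved.
ProdID, ShipDate → Qty is preserved.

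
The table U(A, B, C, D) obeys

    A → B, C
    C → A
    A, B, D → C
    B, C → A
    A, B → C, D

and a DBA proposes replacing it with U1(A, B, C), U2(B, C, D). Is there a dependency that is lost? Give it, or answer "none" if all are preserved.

A → B, C lies within U1.
C → A lies within U1.
A, B, D → C: restricted closure across fragments reaches C.
B, C → A lies within U1.
A, B → C, D: restricted closure across fragments reaches C, D.
Every dependency is enforceable on the fragments, so the decomposition is dependency-preserving.

none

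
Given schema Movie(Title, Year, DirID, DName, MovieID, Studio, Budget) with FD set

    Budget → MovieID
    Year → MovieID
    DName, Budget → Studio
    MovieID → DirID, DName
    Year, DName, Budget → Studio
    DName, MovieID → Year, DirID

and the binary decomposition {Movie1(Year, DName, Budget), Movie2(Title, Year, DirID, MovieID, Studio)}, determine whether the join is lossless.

No

Common attributes: Movie1 ∩ Movie2 = {Year}.
Closure of {Year}: Year → MovieID applies, adding MovieID; MovieID → DirID, DName applies, adding DirID, DName. So (Year)⁺ = {Year, DirID, DName, MovieID}.
The closure contains neither all of Movie1 = {Year, DName, Budget} nor all of Movie2 = {Title, Year, DirID, MovieID, Studio}, so the common attributes are not a superkey of either fragment. The join is lossy.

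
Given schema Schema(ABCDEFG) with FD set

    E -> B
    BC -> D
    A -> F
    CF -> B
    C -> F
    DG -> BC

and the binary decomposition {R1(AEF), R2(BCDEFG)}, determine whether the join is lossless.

No

Common attributes: R1 ∩ R2 = {EF}.
Closure of {EF}: E → B applies, adding B. So (EF)⁺ = {BEF}.
The closure contains neither all of R1 = {AEF} nor all of R2 = {BCDEFG}, so the common attributes are not a superkey of either fragment. The join is lossy.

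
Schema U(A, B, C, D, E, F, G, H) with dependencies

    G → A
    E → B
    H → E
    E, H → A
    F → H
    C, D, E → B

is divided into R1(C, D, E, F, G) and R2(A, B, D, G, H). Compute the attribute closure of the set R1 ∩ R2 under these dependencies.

R1 ∩ R2 = {D, G}.
G → A applies, adding A
Closure: {A, D, G}.

A, D, G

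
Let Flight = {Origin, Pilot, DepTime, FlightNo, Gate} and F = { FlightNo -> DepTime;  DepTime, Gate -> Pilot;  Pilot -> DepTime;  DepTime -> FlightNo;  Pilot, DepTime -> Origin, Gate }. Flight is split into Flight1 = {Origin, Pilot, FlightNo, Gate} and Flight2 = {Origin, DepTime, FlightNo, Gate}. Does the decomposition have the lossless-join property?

Yes

Common attributes: Flight1 ∩ Flight2 = {Origin, FlightNo, Gate}.
Closure of {Origin, FlightNo, Gate}: FlightNo → DepTime applies, adding DepTime; DepTime, Gate → Pilot applies, adding Pilot. So (Origin, FlightNo, Gate)⁺ = {Origin, Pilot, DepTime, FlightNo, Gate}.
This closure contains every attribute of Flight1, so Flight1 ∩ Flight2 → Flight1. The join is lossless.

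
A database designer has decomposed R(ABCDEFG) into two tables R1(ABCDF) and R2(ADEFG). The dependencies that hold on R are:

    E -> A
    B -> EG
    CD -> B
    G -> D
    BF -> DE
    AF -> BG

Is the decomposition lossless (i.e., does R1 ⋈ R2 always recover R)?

Common attributes: R1 ∩ R2 = {ADF}.
Closure of {ADF}: AF → BG applies, adding BG; B → EG applies, adding E. So (ADF)⁺ = {ABDEFG}.
This closure contains every attribute of R2, so R1 ∩ R2 → R2. The join is lossless.

Yes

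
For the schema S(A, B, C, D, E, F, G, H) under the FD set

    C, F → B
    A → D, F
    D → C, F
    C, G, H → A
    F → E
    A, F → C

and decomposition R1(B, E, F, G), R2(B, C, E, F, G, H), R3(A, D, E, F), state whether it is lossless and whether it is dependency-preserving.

lossy and not dependency-preserving

Lossless test (chase): applying each FD to every pair of rows produces no changes in the tableau, so no row becomes fully distinguished — the join is lossy.
Dependency preservation: the restricted closure of {D} across the fragments never reaches {C, F}, so D → C, F cannot be enforced without a join — not preserved.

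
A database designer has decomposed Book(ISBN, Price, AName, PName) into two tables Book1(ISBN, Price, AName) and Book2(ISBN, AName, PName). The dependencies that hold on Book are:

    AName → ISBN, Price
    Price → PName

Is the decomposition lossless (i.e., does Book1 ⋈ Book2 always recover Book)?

Common attributes: Book1 ∩ Book2 = {ISBN, AName}.
Closure of {ISBN, AName}: AName → ISBN, Price applies, adding Price; Price → PName applies, adding PName. So (ISBN, AName)⁺ = {ISBN, Price, AName, PName}.
This closure contains every attribute of Book1, so Book1 ∩ Book2 → Book1. The join is lossless.

Yes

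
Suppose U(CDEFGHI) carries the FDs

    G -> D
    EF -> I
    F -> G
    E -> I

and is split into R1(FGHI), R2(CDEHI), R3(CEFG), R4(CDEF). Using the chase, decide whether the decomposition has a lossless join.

Chase test. Columns are CDEFGHI; row i has aⱼ where attribute j ∈ Ri, else bᵢⱼ.
Initial tableau (one row per fragment):
  row 1: b11 b12 b13 a4 a5 a6 a7
  row 2: a1 a2 a3 b24 b25 a6 a7
  row 3: a1 b32 a3 a4 a5 b36 b37
  row 4: a1 a2 a3 a4 b45 b46 b47
Rows 1 and 3 agree on G; apply G→D and equate their D entries.
Rows 3 and 4 agree on EF; apply EF→I and equate their I entries.
Rows 1 and 4 agree on F; apply F→G and equate their G entries.
Rows 2 and 3 agree on E; apply E→I and equate their I entries.
Rows 1 and 4 agree on G; apply G→D and equate their D entries.
No row becomes fully distinguished — the join is lossy.

No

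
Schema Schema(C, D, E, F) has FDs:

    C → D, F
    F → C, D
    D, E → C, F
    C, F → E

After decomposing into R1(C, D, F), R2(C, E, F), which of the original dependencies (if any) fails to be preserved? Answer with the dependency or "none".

Check D, E → C, F: no single fragment contains all of {C, D, E, F}, and the restricted closure of {D, E} across the fragments never reaches {C, F}.
C → D, F is preserved.
F → C, D is preserved.
C, F → E is preserved.

D, E → C, F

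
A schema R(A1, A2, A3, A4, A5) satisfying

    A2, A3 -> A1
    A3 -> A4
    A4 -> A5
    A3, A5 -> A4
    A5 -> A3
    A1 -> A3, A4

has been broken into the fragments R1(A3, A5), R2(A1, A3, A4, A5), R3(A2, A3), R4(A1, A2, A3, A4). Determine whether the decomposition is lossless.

Yes

Chase test. Columns are A1, A2, A3, A4, A5; row i has aⱼ where attribute j ∈ Ri, else bᵢⱼ.
Initial tableau (one row per fragment):
  row 1: b11 b12 a3 b14 a5
  row 2: a1 b22 a3 a4 a5
  row 3: b31 a2 a3 b34 b35
  row 4: a1 a2 a3 a4 b45
Rows 3 and 4 agree on A2, A3; apply A2, A3→A1 and equate their A1 entries.
Rows 1 and 2 agree on A3; apply A3→A4 and equate their A4 entries.
Rows 1 and 3 agree on A3; apply A3→A4 and equate their A4 entries.
Rows 1 and 3 agree on A4; apply A4→A5 and equate their A5 entries.
Rows 1 and 4 agree on A4; apply A4→A5 and equate their A5 entries.
Row 3 is now all distinguished symbols — the join is lossless.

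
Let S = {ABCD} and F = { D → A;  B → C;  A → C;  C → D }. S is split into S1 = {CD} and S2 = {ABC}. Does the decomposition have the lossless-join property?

Yes

Common attributes: S1 ∩ S2 = {C}.
Closure of {C}: C → D applies, adding D; D → A applies, adding A. So (C)⁺ = {ACD}.
This closure contains every attribute of S1, so S1 ∩ S2 → S1. The join is lossless.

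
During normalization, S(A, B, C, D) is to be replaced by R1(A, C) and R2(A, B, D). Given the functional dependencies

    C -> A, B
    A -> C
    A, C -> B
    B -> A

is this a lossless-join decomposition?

Common attributes: R1 ∩ R2 = {A}.
Closure of {A}: A → C applies, adding C; A, C → B applies, adding B. So (A)⁺ = {A, B, C}.
This closure contains every attribute of R1, so R1 ∩ R2 → R1. The join is lossless.

Yes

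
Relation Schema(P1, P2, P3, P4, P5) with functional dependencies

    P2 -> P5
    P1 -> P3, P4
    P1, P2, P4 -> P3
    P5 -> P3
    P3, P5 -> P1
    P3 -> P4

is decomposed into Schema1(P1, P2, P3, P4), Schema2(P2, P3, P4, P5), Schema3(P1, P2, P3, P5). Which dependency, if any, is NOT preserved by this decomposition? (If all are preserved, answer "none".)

none

P2 → P5 lies within Schema2.
P1 → P3, P4 lies within Schema1.
P1, P2, P4 → P3 lies within Schema1.
P5 → P3 lies within Schema2.
P3, P5 → P1 lies within Schema3.
P3 → P4 lies within Schema1.
Every dependency is enforceable on the fragments, so the decomposition is dependency-preserving.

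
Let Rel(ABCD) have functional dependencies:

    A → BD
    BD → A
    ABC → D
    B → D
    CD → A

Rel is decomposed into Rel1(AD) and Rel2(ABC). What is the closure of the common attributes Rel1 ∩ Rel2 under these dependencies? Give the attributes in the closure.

Rel1 ∩ Rel2 = {A}.
A → BD applies, adding BD
Closure: {ABD}.

ABD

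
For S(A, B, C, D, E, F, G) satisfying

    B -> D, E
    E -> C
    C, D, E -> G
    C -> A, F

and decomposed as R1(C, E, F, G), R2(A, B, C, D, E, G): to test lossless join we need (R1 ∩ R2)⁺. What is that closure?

R1 ∩ R2 = {C, E, G}.
C → A, F applies, adding A, F
Closure: {A, C, E, F, G}.

A, C, E, F, G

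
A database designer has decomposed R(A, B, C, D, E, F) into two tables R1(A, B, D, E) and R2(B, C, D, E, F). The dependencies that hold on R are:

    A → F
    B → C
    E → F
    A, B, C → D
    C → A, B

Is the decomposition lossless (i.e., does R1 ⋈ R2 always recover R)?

Common attributes: R1 ∩ R2 = {B, D, E}.
Closure of {B, D, E}: B → C applies, adding C; E → F applies, adding F; C → A, B applies, adding A. So (B, D, E)⁺ = {A, B, C, D, E, F}.
This closure contains every attribute of R1, so R1 ∩ R2 → R1. The join is lossless.

Yes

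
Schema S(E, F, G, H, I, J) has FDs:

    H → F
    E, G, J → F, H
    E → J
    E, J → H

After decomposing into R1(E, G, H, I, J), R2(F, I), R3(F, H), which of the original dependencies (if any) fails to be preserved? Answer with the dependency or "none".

none

H → F lies within R3.
E, G, J → F, H: restricted closure across fragments reaches F, H.
E → J lies within R1.
E, J → H lies within R1.
Every dependency is enforceable on the fragments, so the decomposition is dependency-preserving.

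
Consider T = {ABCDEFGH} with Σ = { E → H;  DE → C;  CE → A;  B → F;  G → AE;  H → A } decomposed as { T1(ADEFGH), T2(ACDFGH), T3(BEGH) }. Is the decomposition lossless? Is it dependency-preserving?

Lossless test (chase): Rows 1 and 2 agree on G; apply G→AE and equate their AE entries. Rows 1 and 3 agree on G; apply G→AE and equate their AE entries. Rows 1 and 2 agree on DE; apply DE→C and equate their C entries. No row becomes fully distinguished — the join is lossy.
Dependency preservation: the restricted closure of {DE} across the fragments never reaches {C}, so DE → C cannot be enforced without a join — not preserved.

lossy and not dependency-preserving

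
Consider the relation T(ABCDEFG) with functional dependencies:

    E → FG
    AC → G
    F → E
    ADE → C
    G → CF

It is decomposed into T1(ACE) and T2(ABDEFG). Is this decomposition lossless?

Common attributes: T1 ∩ T2 = {AE}.
Closure of {AE}: E → FG applies, adding FG; G → CF applies, adding C. So (AE)⁺ = {ACEFG}.
This closure contains every attribute of T1, so T1 ∩ T2 → T1. The join is lossless.

Yes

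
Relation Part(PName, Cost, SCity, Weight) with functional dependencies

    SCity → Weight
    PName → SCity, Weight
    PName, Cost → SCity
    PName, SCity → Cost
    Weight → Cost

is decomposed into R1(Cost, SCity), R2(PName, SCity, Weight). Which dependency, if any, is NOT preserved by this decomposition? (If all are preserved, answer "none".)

Weight → Cost

Check Weight → Cost: no single fragment contains all of {Cost, Weight}, and the restricted closure of {Weight} across the fragments never reaches {Cost}.
SCity → Weight is preserved.
PName → SCity, Weight is preserved.
PName, Cost → SCity is preserved.
PName, SCity → Cost is preserved.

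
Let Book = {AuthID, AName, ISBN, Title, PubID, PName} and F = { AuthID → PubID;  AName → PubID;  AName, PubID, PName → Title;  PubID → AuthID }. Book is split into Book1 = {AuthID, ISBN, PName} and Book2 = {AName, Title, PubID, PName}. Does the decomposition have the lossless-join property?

Common attributes: Book1 ∩ Book2 = {PName}.
No dependency enlarges {PName}, so (PName)⁺ = {PName}.
The closure contains neither all of Book1 = {AuthID, ISBN, PName} nor all of Book2 = {AName, Title, PubID, PName}, so the common attributes are not a superkey of either fragment. The join is lossy.

No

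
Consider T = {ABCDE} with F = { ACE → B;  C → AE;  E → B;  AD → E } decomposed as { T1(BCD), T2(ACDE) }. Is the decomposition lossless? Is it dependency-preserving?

Lossless test: (CD)⁺ = {ABCDE}, which contains all of one fragment — lossless.
Dependency preservation: the restricted closure of {E} across the fragments never reaches {B}, so E → B cannot be enforced without a join — not preserved.

lossless but not dependency-preserving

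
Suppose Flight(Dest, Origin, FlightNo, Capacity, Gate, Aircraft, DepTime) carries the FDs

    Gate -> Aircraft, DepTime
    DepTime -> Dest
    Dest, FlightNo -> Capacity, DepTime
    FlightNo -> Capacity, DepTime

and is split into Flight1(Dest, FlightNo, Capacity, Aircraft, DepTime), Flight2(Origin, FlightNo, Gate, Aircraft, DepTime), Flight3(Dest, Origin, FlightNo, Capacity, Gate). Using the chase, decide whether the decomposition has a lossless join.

Yes

Chase test. Columns are Dest, Origin, FlightNo, Capacity, Gate, Aircraft, DepTime; row i has aⱼ where attribute j ∈ Flighti, else bᵢⱼ.
Initial tableau (one row per fragment):
  row 1: a1 b12 a3 a4 b15 a6 a7
  row 2: b21 a2 a3 b24 a5 a6 a7
  row 3: a1 a2 a3 a4 a5 b36 b37
Rows 2 and 3 agree on Gate; apply Gate→Aircraft, DepTime and equate their Aircraft, DepTime entries.
Rows 1 and 2 agree on DepTime; apply DepTime→Dest and equate their Dest entries.
Rows 1 and 2 agree on Dest, FlightNo; apply Dest, FlightNo→Capacity, DepTime and equate their Capacity, DepTime entries.
Row 2 is now all distinguished symbols — the join is lossless.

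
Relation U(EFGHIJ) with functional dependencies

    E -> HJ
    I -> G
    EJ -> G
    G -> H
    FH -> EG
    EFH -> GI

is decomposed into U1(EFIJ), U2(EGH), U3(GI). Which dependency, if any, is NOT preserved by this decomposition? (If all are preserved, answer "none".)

FH -> EG

Check FH → EG: no single fragment contains all of {EFGH}, and the restricted closure of {FH} across the fragments never reaches {EG}.
E → HJ is preserved.
I → G is preserved.
EJ → G is preserved.
G → H is preserved.
EFH → GI is preserved.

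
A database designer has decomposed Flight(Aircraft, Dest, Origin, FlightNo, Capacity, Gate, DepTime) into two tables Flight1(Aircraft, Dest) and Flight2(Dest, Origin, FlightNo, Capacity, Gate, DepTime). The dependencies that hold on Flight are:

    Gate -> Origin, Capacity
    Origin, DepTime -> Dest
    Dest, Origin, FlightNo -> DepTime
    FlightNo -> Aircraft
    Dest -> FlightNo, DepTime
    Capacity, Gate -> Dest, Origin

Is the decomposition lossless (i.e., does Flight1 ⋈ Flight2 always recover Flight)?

Common attributes: Flight1 ∩ Flight2 = {Dest}.
Closure of {Dest}: Dest → FlightNo, DepTime applies, adding FlightNo, DepTime; FlightNo → Aircraft applies, adding Aircraft. So (Dest)⁺ = {Aircraft, Dest, FlightNo, DepTime}.
This closure contains every attribute of Flight1, so Flight1 ∩ Flight2 → Flight1. The join is lossless.

Yes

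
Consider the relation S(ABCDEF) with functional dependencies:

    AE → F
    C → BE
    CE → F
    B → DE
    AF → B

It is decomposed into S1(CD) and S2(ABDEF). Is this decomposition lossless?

Common attributes: S1 ∩ S2 = {D}.
No dependency enlarges {D}, so (D)⁺ = {D}.
The closure contains neither all of S1 = {CD} nor all of S2 = {ABDEF}, so the common attributes are not a superkey of either fragment. The join is lossy.

No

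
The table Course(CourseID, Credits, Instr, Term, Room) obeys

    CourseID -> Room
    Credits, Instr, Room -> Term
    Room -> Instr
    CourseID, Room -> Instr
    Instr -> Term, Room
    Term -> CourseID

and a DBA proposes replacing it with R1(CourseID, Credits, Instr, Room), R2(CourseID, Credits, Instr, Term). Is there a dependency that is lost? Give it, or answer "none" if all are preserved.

none

CourseID → Room lies within R1.
Credits, Instr, Room → Term: restricted closure across fragments reaches Term.
Room → Instr lies within R1.
CourseID, Room → Instr lies within R1.
Instr → Term, Room: restricted closure across fragments reaches Term, Room.
Term → CourseID lies within R2.
Every dependency is enforceable on the fragments, so the decomposition is dependency-preserving.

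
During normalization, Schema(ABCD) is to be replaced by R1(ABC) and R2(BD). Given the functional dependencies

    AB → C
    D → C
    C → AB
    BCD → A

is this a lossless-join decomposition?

No

Common attributes: R1 ∩ R2 = {B}.
No dependency enlarges {B}, so (B)⁺ = {B}.
The closure contains neither all of R1 = {ABC} nor all of R2 = {BD}, so the common attributes are not a superkey of either fragment. The join is lossy.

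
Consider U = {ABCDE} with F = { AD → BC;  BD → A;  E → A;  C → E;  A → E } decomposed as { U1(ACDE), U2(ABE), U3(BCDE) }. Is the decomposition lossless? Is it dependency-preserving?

Lossless test (chase): Rows 1 and 3 agree on E; apply E→A and equate their A entries. Rows 1 and 3 agree on AD; apply AD→BC and equate their BC entries. Row 1 is now all distinguished symbols — the join is lossless.
Dependency preservation: AD → BC; BD → A are not contained in any single fragment, but the restricted closure of each left-hand side across the fragments still reaches the right-hand side; the remaining FDs each lie inside some fragment. All dependencies are preserved.

lossless and dependency-preserving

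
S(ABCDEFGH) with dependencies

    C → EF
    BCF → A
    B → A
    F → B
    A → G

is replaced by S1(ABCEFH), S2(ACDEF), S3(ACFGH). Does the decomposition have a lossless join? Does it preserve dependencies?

Lossless test (chase): Rows 1 and 3 agree on C; apply C→EF and equate their EF entries. Rows 1 and 2 agree on F; apply F→B and equate their B entries. Rows 1 and 3 agree on F; apply F→B and equate their B entries. Rows 1 and 2 agree on A; apply A→G and equate their G entries. Rows 1 and 3 agree on A; apply A→G and equate their G entries. No row becomes fully distinguished — the join is lossy.
Dependency preservation: every FD's attributes lie within a single fragment, so each can be enforced locally — preserved.

lossy but dependency-preserving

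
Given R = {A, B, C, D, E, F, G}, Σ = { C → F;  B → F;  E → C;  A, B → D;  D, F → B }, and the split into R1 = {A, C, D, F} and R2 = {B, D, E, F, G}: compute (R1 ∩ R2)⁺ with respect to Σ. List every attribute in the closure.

R1 ∩ R2 = {D, F}.
D, F → B applies, adding B
Closure: {B, D, F}.

B, D, F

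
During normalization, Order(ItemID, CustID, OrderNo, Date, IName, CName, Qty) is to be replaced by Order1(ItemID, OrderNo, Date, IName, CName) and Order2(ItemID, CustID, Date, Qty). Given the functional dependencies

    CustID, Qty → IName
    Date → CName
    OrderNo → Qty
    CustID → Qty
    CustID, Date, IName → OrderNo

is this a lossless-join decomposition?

No

Common attributes: Order1 ∩ Order2 = {ItemID, Date}.
Closure of {ItemID, Date}: Date → CName applies, adding CName. So (ItemID, Date)⁺ = {ItemID, Date, CName}.
The closure contains neither all of Order1 = {ItemID, OrderNo, Date, IName, CName} nor all of Order2 = {ItemID, CustID, Date, Qty}, so the common attributes are not a superkey of either fragment. The join is lossy.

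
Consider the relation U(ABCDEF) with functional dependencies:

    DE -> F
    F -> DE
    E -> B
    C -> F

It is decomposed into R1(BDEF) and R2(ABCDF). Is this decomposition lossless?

Yes

Common attributes: R1 ∩ R2 = {BDF}.
Closure of {BDF}: F → DE applies, adding E. So (BDF)⁺ = {BDEF}.
This closure contains every attribute of R1, so R1 ∩ R2 → R1. The join is lossless.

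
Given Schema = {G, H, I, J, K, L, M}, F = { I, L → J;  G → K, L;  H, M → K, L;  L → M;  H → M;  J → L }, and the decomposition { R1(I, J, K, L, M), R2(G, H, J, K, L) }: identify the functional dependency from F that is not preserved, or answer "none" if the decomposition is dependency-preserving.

I, L → J lies within R1.
G → K, L lies within R2.
H, M → K, L: restricted closure across fragments reaches K, L.
L → M lies within R1.
H → M: restricted closure across fragments reaches M.
J → L lies within R1.
Every dependency is enforceable on the fragments, so the decomposition is dependency-preserving.

none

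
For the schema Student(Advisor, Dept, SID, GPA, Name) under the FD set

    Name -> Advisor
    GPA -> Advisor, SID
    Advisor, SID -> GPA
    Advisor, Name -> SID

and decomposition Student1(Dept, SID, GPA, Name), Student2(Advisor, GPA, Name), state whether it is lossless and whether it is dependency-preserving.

lossless but not dependency-preserving

Lossless test: (GPA, Name)⁺ = {Advisor, SID, GPA, Name}, which contains all of one fragment — lossless.
Dependency preservation: the restricted closure of {Advisor, SID} across the fragments never reaches {GPA}, so Advisor, SID → GPA cannot be enforced without a join — not preserved.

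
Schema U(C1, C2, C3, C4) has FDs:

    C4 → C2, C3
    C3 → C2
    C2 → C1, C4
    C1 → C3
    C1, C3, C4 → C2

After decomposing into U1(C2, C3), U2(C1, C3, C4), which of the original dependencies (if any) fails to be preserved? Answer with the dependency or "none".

none

C4 → C2, C3: restricted closure across fragments reaches C2, C3.
C3 → C2 lies within U1.
C2 → C1, C4: restricted closure across fragments reaches C1, C4.
C1 → C3 lies within U2.
C1, C3, C4 → C2: restricted closure across fragments reaches C2.
Every dependency is enforceable on the fragments, so the decomposition is dependency-preserving.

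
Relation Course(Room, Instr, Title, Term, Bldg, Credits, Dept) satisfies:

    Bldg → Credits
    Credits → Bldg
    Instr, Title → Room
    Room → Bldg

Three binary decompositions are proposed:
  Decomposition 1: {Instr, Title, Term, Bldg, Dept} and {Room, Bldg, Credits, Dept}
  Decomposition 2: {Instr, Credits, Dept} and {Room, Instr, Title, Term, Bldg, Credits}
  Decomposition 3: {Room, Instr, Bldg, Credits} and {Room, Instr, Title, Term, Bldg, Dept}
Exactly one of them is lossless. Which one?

Decomposition 3

Decomposition 1: common = {Bldg, Dept}, closure = {Bldg, Credits, Dept} → lossy.
Decomposition 2: common = {Instr, Credits}, closure = {Instr, Bldg, Credits} → lossy.
Decomposition 3: common = {Room, Instr, Bldg}, closure = {Room, Instr, Bldg, Credits} → lossless.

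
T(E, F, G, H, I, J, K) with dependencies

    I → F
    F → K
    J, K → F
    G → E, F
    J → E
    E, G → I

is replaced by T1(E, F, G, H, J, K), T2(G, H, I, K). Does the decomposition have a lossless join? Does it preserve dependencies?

Lossless test: (G, H, K)⁺ = {E, F, G, H, I, K}, which contains all of one fragment — lossless.
Dependency preservation: the restricted closure of {I} across the fragments never reaches {F}, so I → F cannot be enforced without a join — not preserved.

lossless but not dependency-preserving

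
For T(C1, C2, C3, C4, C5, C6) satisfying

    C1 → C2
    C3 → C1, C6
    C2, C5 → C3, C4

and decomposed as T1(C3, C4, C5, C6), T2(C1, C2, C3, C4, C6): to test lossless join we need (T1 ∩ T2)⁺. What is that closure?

C1, C2, C3, C4, C6

T1 ∩ T2 = {C3, C4, C6}.
C3 → C1, C6 applies, adding C1
C1 → C2 applies, adding C2
Closure: {C1, C2, C3, C4, C6}.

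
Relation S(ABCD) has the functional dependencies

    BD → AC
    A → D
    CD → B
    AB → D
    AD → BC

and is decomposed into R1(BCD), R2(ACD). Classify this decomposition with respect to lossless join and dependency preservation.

Lossless test: (CD)⁺ = {ABCD}, which contains all of one fragment — lossless.
Dependency preservation: BD → AC; AB → D; AD → BC are not contained in any single fragment, but the restricted closure of each left-hand side across the fragments still reaches the right-hand side; the remaining FDs each lie inside some fragment. All dependencies are preserved.

lossless and dependency-preserving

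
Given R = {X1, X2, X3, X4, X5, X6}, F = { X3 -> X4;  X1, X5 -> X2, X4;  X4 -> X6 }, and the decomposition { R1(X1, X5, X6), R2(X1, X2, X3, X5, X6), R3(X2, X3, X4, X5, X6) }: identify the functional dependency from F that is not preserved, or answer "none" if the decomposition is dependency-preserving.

X1, X5 -> X2, X4

Check X1, X5 → X2, X4: no single fragment contains all of {X1, X2, X4, X5}, and the restricted closure of {X1, X5} across the fragments never reaches {X2, X4}.
X3 → X4 is preserved.
X4 → X6 is preserved.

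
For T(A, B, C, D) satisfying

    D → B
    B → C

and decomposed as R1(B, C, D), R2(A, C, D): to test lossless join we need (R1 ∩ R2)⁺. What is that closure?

B, C, D

R1 ∩ R2 = {C, D}.
D → B applies, adding B
Closure: {B, C, D}.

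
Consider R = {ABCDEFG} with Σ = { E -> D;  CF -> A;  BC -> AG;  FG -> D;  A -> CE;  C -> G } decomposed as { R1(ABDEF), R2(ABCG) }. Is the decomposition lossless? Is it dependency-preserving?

lossless but not dependency-preserving

Lossless test: (AB)⁺ = {ABCDEG}, which contains all of one fragment — lossless.
Dependency preservation: the restricted closure of {CF} across the fragments never reaches {A}, so CF → A cannot be enforced without a join — not preserved.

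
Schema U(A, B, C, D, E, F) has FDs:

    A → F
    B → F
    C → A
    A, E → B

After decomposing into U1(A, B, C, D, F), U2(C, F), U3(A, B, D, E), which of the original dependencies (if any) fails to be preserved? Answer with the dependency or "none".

none

A → F lies within U1.
B → F lies within U1.
C → A lies within U1.
A, E → B lies within U3.
Every dependency is enforceable on the fragments, so the decomposition is dependency-preserving.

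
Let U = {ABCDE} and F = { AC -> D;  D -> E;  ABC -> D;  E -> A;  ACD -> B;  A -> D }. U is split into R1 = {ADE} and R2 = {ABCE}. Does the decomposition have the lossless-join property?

Common attributes: R1 ∩ R2 = {AE}.
Closure of {AE}: A → D applies, adding D. So (AE)⁺ = {ADE}.
This closure contains every attribute of R1, so R1 ∩ R2 → R1. The join is lossless.

Yes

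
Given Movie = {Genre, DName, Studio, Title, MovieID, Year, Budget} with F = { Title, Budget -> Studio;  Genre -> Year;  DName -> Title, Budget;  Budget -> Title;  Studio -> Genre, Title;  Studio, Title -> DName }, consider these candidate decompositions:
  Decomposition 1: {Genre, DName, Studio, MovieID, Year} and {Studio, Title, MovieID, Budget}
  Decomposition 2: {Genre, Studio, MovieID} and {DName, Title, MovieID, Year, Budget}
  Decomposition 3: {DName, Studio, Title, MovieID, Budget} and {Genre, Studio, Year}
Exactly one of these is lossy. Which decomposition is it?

Decomposition 2

Decomposition 1: common = {Studio, MovieID}, closure = {Genre, DName, Studio, Title, MovieID, Year, Budget} → lossless.
Decomposition 2: common = {MovieID}, closure = {MovieID} → lossy.
Decomposition 3: common = {Studio}, closure = {Genre, DName, Studio, Title, Year, Budget} → lossless.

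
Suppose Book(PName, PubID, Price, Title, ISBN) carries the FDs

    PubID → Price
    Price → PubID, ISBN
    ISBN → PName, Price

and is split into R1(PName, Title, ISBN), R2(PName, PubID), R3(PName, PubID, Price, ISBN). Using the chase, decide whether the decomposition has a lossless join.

Chase test. Columns are PName, PubID, Price, Title, ISBN; row i has aⱼ where attribute j ∈ Ri, else bᵢⱼ.
Initial tableau (one row per fragment):
  row 1: a1 b12 b13 a4 a5
  row 2: a1 a2 b23 b24 b25
  row 3: a1 a2 a3 b34 a5
Rows 2 and 3 agree on PubID; apply PubID→Price and equate their Price entries.
Rows 2 and 3 agree on Price; apply Price→PubID, ISBN and equate their PubID, ISBN entries.
Rows 1 and 2 agree on ISBN; apply ISBN→PName, Price and equate their PName, Price entries.
Rows 1 and 2 agree on Price; apply Price→PubID, ISBN and equate their PubID, ISBN entries.
Row 1 is now all distinguished symbols — the join is lossless.

Yes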